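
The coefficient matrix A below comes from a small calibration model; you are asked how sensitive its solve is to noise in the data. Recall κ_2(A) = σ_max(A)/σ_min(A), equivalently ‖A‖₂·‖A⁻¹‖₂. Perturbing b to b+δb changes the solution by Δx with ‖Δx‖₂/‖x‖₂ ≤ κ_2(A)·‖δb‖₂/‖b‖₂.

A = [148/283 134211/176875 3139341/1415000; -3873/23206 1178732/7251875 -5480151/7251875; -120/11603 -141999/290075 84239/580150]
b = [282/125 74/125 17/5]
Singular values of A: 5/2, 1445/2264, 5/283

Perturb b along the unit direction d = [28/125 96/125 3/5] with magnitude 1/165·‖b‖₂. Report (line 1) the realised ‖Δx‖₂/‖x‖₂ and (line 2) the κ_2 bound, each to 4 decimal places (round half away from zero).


from the listed singular values, σ₁ = 5/2, σ_n = 5/283
κ_2(A) = (5/2) / (5/283) = 141.5000
worst-case relative error ≤ 141.5000 × 1/165 = 0.8576
solve Ax = b  →  x = [-165.4829 7.6468 37.4089]
‖b‖ = 4.1231, ‖x‖ = 169.8308
Δx = A⁻¹·δb where δb = 1/165·4.1231·d; ‖Δx‖ = 1.4144
relative error = 0.0083
so the bound overstates the realised error by a factor of ≈ 102.9750 (computed from the unrounded values)

0.0083
0.8576


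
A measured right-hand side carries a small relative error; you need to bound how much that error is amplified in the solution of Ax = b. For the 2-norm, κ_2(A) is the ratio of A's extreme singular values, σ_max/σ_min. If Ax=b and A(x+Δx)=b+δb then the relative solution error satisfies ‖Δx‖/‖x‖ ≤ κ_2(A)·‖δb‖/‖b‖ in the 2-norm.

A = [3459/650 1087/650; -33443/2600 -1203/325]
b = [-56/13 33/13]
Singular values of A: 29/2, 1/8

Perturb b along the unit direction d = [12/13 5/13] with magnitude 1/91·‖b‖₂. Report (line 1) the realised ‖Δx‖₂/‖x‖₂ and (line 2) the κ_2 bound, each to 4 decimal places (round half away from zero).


σ_max = 29/2, σ_min = 1/8
condition number: (29/2) ÷ (1/8) = 116.0000
worst-case relative error ≤ 116.0000 × 1/91 = 1.2747
solve Ax = b  →  x = [6.4552 -23.1172]
‖b‖ = 5.0000, ‖x‖ = 24.0016
with δb = [0.0507 0.0211], A·Δx = δb → ‖Δx‖ = 0.4396
realised ‖Δx‖/‖x‖ = 0.0183
tightness: 0.0183 against a bound of 1.2747 (unrounded ratio ≈ 0.0144)

0.0183
1.2747


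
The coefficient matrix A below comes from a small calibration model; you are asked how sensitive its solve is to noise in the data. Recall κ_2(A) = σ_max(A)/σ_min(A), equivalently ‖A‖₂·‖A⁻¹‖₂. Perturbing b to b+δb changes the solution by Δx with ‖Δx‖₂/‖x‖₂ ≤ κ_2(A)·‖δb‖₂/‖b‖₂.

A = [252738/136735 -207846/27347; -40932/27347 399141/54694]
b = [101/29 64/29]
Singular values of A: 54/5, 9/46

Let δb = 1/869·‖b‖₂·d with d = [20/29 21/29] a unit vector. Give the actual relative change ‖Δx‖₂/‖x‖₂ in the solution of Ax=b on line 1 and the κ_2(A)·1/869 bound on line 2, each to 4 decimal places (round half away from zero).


from the listed singular values, σ₁ = 54/5, σ_n = 9/46
condition number: (54/5) ÷ (9/46) = 55.2000
worst-case relative error ≤ 55.2000 × 1/869 = 0.0635
solve Ax = b  →  x = [19.9661 4.3975]
‖b‖ = 4.1231, ‖x‖ = 20.4447
δb = ε·‖b‖·d = [0.0033 0.0034]; solving A·Δx = δb gives ‖Δx‖ = 0.0243
relative error = 0.0012
realised/bound (from unrounded values) ≈ 0.0187

0.0012
0.0635


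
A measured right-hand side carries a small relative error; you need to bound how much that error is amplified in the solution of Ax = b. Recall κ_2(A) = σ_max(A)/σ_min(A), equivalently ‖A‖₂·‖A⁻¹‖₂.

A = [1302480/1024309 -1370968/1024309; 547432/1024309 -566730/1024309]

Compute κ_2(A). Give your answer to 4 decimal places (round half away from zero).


form AᵀA = [11811455296/6208336849 -12401802000/6208336849; -12401802000/6208336849 13022107396/6208336849] with trace 29528612/7382089 and determinant 1024/7382089
solving λ² − 29528612/7382089·λ + 1024/7382089 = 0 gives λ = 4, 256/7382089
κ = σ_max/σ_min = 2/(16/2717) = 339.6250

339.6250


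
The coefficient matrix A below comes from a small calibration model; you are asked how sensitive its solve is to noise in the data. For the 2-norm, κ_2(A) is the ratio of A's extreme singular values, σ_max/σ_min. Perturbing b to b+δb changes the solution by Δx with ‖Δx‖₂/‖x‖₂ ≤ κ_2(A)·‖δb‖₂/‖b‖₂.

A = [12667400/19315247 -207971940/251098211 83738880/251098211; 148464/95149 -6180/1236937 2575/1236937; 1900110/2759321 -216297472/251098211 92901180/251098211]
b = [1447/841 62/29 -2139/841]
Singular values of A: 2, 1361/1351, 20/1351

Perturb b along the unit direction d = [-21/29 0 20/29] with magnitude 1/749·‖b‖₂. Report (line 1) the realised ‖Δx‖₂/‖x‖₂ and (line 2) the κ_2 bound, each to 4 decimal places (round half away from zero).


0.0017
0.1804

largest singular value 2, smallest 20/1351
κ_2(A) = 2 / (20/1351) = 135.1000
bound on ‖Δx‖/‖x‖: κ·ε = 135.1000·1/749 = 0.1804
solve Ax = b  →  x = [1.3754 -76.5425 -187.6448]
‖b‖₂ = 3.7417 and ‖x‖₂ = 202.6603
re-solving with b+δb shifts x by Δx of norm 0.3374
relative error = 0.0017
so the bound overstates the realised error by a factor of ≈ 108.3265 (computed from the unrounded values)


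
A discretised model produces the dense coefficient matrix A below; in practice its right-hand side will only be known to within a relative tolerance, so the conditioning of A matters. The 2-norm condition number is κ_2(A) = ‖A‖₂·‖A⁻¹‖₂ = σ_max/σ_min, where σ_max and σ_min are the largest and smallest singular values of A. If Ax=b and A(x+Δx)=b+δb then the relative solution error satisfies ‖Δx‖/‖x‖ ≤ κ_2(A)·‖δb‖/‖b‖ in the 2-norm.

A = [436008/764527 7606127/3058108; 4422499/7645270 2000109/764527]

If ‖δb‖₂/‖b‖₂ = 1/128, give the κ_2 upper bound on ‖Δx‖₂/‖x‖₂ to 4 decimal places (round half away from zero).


M = AᵀA = [45860636161/69500776900 20376112491/6950077690; 20376112491/6950077690 144899101225/11120124304]. tr(M)=2264080949/165379600, det(M)=1874161/661518400
eigenvalues of AᵀA: λ = (tr ± √(tr²−4·det))/2 = 1369/100, 1369/6615184
σ_max=√(1369/100)=(37/10), σ_min=√(1369/6615184)=(37/2572) → κ = 257.2000
worst-case relative error ≤ 257.2000 × 1/128 = 2.0094

2.0094


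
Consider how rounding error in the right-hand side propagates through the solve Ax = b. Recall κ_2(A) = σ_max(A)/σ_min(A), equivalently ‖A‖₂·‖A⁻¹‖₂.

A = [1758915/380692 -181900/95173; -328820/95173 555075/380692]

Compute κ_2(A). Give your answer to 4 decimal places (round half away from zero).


292.8400

M = AᵀA = [4823743455625/144926398864 -125616600000/9057899929; -125616600000/9057899929 837510015625/144926398864]. tr(M)=16749270625/428776328, det(M)=244140625/13720842496
eigenvalues of AᵀA: λ = (tr ± √(tr²−4·det))/2 = 625/16, 390625/857552656
κ_2(A) = √(λ_max/λ_min) = √((625/16) / (390625/857552656)) = 292.8400


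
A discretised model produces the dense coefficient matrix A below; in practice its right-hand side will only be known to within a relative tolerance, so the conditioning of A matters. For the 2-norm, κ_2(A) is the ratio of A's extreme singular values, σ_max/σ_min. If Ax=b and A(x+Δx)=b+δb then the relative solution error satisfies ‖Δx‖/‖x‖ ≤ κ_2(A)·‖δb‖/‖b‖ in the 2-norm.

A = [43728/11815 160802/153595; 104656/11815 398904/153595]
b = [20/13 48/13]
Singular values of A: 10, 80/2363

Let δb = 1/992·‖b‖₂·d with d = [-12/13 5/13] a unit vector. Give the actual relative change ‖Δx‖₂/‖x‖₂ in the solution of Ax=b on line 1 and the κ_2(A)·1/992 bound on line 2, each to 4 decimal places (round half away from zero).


from the listed singular values, σ₁ = 10, σ_n = 80/2363
κ = σ_max/σ_min = 10/(80/2363) = 295.3750
worst-case relative error ≤ 295.3750 × 1/992 = 0.2978
solve Ax = b  →  x = [0.3840 0.1120]
‖b‖ = 4.0000, ‖x‖ = 0.4000
Δx = A⁻¹·δb where δb = 1/992·4.0000·d; ‖Δx‖ = 0.1191
realised ‖Δx‖/‖x‖ = 0.2978
realised/bound = 1 exactly: the bound is attained for this b and d

0.2978
0.2978


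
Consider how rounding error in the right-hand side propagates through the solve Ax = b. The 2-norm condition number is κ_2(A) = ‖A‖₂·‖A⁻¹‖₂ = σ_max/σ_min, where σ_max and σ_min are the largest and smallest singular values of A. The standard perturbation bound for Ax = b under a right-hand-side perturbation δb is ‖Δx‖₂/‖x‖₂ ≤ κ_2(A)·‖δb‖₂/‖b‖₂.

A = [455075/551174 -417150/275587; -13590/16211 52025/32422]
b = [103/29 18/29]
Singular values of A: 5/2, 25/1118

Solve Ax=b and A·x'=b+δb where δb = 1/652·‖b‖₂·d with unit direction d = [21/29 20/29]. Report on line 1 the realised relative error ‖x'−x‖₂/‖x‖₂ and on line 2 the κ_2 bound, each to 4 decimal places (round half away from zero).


0.0018
0.1715

largest singular value 5/2, smallest 25/1118
κ_2(A) = (5/2) / (25/1118) = 111.8000
perturbation bound = 111.8000·1/652 = 0.1715
solve Ax = b  →  x = [118.7529 62.4282]
‖b‖₂ = 3.6056 and ‖x‖₂ = 134.1624
Δx = A⁻¹·δb where δb = 1/652·3.6056·d; ‖Δx‖ = 0.2473
relative error = 0.0018
realised/bound (from unrounded values) ≈ 0.0107


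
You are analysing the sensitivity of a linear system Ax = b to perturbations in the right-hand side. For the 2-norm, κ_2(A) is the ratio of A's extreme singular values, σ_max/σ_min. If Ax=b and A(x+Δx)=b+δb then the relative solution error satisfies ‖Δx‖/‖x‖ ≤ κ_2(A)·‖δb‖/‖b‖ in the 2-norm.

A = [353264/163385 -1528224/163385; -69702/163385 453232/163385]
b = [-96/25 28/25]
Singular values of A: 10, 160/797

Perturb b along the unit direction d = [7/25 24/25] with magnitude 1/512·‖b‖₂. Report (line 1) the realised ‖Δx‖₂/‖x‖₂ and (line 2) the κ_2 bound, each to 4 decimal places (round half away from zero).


σ_max = 10, σ_min = 160/797
condition number: 10 ÷ (160/797) = 49.8125
κ_2(A)·‖δb‖/‖b‖ = 0.0973
solve Ax = b  →  x = [-0.0878 0.3902]
‖b‖ = 4.0000, ‖x‖ = 0.4000
δb = ε·‖b‖·d = [0.0022 0.0075]; solving A·Δx = δb gives ‖Δx‖ = 0.0389
relative error = 0.0973
realised/bound = 1 exactly: the bound is attained for this b and d

0.0973
0.0973


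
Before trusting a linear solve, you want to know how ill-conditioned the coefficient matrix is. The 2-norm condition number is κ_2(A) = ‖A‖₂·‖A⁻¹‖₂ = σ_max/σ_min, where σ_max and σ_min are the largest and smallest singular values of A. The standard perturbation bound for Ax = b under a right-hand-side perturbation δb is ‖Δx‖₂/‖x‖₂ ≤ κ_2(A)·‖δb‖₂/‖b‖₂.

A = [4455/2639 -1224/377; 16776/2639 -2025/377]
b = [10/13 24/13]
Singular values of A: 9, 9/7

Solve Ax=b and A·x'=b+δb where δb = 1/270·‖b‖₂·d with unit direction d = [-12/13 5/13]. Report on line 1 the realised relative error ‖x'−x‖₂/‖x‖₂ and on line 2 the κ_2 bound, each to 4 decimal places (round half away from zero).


0.0259
0.0259

from the listed singular values, σ₁ = 9, σ_n = 9/7
κ_2(A) = 9 / (9/7) = 7.0000
bound on ‖Δx‖/‖x‖: κ·ε = 7.0000·1/270 = 0.0259
solve Ax = b  →  x = [0.1609 -0.1533]
‖b‖ = 2.0000, ‖x‖ = 0.2222
Δx = A⁻¹·δb where δb = 1/270·2.0000·d; ‖Δx‖ = 0.0058
realised ‖Δx‖/‖x‖ = 0.0259
realised/bound = 1 exactly: the bound is attained for this b and d


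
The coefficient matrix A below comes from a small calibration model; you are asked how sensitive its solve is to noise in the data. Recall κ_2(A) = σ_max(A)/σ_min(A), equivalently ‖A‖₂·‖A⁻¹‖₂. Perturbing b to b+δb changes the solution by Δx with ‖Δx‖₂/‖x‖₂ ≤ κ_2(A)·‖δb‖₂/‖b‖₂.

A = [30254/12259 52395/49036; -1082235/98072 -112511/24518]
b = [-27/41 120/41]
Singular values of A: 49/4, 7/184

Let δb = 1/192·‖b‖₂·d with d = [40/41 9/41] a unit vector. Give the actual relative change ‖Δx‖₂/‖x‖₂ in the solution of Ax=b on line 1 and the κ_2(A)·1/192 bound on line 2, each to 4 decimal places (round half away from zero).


from the listed singular values, σ₁ = 49/4, σ_n = 7/184
κ_2(A) = (49/4) / (7/184) = 322.0000
perturbation bound = 322.0000·1/192 = 1.6771
solve Ax = b  →  x = [-0.2261 -0.0942]
2-norm of b is 3.0000; of x, 0.2449
re-solving with b+δb shifts x by Δx of norm 0.4107
dividing the unrounded norms, ‖Δx‖/‖x‖ = 1.6771
so the bound is sharp here: realised error equals the bound

1.6771
1.6771


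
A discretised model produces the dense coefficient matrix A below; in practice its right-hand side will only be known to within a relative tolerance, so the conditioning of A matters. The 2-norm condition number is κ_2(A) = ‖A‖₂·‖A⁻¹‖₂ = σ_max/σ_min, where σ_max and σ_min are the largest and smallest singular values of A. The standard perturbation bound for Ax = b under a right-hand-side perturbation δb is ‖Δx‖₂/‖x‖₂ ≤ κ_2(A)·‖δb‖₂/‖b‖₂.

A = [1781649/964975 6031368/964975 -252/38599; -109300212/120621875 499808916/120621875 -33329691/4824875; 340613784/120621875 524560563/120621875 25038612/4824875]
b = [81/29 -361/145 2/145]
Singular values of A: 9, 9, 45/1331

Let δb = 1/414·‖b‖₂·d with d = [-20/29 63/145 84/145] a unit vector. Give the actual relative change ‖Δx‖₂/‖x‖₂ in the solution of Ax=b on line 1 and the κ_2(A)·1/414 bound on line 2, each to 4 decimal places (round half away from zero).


0.0030
0.6430

σ_max = 9, σ_min = 45/1331
κ_2(A) = 9 / (45/1331) = 266.2000
bound on ‖Δx‖/‖x‖: κ·ε = 266.2000·1/414 = 0.6430
solve Ax = b  →  x = [81.8675 -23.7623 -24.6320]
‖b‖₂ = 3.7417 and ‖x‖₂ = 88.7337
with δb = [-0.0062 0.0039 0.0052], A·Δx = δb → ‖Δx‖ = 0.2673
dividing the unrounded norms, ‖Δx‖/‖x‖ = 0.0030
tightness: 0.0030 against a bound of 0.6430 (unrounded ratio ≈ 0.0047)


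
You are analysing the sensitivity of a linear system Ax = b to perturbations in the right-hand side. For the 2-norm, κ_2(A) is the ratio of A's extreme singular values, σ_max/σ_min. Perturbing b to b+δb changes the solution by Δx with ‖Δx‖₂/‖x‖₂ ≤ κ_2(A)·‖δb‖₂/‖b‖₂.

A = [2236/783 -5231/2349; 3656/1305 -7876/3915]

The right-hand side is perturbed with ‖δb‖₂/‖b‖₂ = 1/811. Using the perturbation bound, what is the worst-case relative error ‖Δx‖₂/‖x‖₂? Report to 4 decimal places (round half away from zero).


AᵀA = [291664/18225 -655844/54675; -655844/54675 1477249/164025]; tr = 164089/6561, det = 1600/6561
λ_max, λ_min = (164089/6561 ± √26883209521/43046721)/2 = 25, 64/6561
σ_max=√25=5, σ_min=√(64/6561)=(8/81) → κ = 50.6250
worst-case relative error ≤ 50.6250 × 1/811 = 0.0624

0.0624


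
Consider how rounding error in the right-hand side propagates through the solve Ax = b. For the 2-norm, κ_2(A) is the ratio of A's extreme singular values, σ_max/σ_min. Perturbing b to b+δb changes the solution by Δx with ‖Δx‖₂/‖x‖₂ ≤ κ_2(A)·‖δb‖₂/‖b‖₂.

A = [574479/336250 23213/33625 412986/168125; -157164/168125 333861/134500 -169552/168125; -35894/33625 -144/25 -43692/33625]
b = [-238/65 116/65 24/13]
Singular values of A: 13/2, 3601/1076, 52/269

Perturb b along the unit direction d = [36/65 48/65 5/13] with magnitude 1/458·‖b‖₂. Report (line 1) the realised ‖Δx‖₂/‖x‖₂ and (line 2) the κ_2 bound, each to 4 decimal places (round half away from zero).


0.0409
0.0734

from the listed singular values, σ₁ = 13/2, σ_n = 52/269
κ = σ_max/σ_min = (13/2)/(52/269) = 33.6250
worst-case relative error ≤ 33.6250 × 1/458 = 0.0734
solve Ax = b  →  x = [-0.7401 0.0393 -0.9869]
2-norm of b is 4.4721; of x, 1.2342
Δx = A⁻¹·δb where δb = 1/458·4.4721·d; ‖Δx‖ = 0.0505
realised ‖Δx‖/‖x‖ = 0.0409
realised/bound (from unrounded values) ≈ 0.5575


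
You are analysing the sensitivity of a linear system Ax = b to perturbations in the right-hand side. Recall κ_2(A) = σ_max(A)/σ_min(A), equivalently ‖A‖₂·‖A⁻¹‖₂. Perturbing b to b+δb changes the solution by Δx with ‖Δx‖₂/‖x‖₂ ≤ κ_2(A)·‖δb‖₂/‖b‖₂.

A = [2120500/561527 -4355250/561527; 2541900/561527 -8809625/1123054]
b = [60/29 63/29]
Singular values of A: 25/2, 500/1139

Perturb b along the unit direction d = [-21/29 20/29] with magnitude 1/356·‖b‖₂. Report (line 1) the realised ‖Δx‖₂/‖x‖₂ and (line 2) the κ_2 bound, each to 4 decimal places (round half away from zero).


largest singular value 25/2, smallest 500/1139
κ_2(A) = (25/2) / (500/1139) = 28.4750
worst-case relative error ≤ 28.4750 × 1/356 = 0.0800
solve Ax = b  →  x = [0.1129 -0.2118]
‖b‖₂ = 3.0000 and ‖x‖₂ = 0.2400
with δb = [-0.0061 0.0058], A·Δx = δb → ‖Δx‖ = 0.0192
relative error = 0.0800
so the bound is sharp here: realised error equals the bound

0.0800
0.0800


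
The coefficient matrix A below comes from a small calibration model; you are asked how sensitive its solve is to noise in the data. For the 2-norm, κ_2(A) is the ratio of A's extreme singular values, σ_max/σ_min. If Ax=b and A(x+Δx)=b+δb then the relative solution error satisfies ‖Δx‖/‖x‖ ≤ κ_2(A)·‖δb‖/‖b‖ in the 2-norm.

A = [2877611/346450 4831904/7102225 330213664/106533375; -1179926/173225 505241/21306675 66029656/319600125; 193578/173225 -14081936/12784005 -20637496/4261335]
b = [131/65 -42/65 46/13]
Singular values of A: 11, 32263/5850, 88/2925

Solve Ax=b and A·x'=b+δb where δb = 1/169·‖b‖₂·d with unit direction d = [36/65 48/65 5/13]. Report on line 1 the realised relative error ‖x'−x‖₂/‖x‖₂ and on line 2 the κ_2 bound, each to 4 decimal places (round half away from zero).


σ_max = 11, σ_min = 88/2925
κ_2(A) = 11 / (88/2925) = 365.6250
worst-case relative error ≤ 365.6250 × 1/169 = 2.1635
solve Ax = b  →  x = [0.2968 -64.9636 14.1138]
‖b‖₂ = 4.1231 and ‖x‖₂ = 66.4797
with δb = [0.0135 0.0180 0.0094], A·Δx = δb → ‖Δx‖ = 0.8109
realised ‖Δx‖/‖x‖ = 0.0122
so the bound overstates the realised error by a factor of ≈ 177.3608 (computed from the unrounded values)

0.0122
2.1635


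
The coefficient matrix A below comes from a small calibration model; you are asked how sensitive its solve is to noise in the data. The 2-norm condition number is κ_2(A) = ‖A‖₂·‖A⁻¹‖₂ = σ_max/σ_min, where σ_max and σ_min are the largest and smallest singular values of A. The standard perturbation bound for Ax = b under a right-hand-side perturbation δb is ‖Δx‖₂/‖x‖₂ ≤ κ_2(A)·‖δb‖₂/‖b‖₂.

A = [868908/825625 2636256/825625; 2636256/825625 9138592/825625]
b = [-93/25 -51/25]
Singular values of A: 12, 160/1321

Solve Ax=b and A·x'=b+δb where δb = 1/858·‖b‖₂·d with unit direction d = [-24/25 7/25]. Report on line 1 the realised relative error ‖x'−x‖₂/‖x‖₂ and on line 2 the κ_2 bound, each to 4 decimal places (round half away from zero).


from the listed singular values, σ₁ = 12, σ_n = 160/1321
condition number: 12 ÷ (160/1321) = 99.0750
worst-case relative error ≤ 99.0750 × 1/858 = 0.1155
solve Ax = b  →  x = [-23.8480 6.6953]
‖b‖₂ = 4.2426 and ‖x‖₂ = 24.7700
re-solving with b+δb shifts x by Δx of norm 0.0408
relative error = 0.0016
tightness: 0.0016 against a bound of 0.1155 (unrounded ratio ≈ 0.0143)

0.0016
0.1155


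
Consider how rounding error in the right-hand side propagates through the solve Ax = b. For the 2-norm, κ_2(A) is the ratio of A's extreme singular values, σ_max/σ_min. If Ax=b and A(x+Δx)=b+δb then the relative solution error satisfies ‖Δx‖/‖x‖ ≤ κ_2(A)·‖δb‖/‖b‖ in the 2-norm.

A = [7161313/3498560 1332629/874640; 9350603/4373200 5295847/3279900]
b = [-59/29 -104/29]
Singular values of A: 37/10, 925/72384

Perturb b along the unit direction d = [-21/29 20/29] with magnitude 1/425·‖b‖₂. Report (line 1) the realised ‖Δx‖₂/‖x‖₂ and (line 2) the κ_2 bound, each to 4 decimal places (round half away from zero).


from the listed singular values, σ₁ = 37/10, σ_n = 925/72384
κ_2(A) = (37/10) / (925/72384) = 289.5360
bound on ‖Δx‖/‖x‖: κ·ε = 289.5360·1/425 = 0.6813
solve Ax = b  →  x = [46.0869 -63.2510]
‖b‖ = 4.1231, ‖x‖ = 78.2604
δb = ε·‖b‖·d = [-0.0070 0.0067]; solving A·Δx = δb gives ‖Δx‖ = 0.7592
relative error = 0.0097
so the bound overstates the realised error by a factor of ≈ 70.2295 (computed from the unrounded values)

0.0097
0.6813


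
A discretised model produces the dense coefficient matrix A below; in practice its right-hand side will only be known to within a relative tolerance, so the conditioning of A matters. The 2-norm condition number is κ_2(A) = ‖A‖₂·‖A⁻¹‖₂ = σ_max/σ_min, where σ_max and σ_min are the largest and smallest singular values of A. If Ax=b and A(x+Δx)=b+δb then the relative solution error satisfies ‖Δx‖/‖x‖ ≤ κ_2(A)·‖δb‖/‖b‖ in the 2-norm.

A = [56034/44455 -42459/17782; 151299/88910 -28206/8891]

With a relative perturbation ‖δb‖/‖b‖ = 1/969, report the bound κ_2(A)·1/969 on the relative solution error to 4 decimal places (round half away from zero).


AᵀA = [83413233/18599972 -39098160/4649993; -39098160/4649993 293240025/18599972]; tr = 11078037/547058, det = 18225/4376464
eigenvalues of AᵀA: λ = (tr ± √(tr²−4·det))/2 = 81/4, 225/1094116
σ_max=√(81/4)=(9/2), σ_min=√(225/1094116)=(15/1046) → κ = 313.8000
κ_2(A)·‖δb‖/‖b‖ = 0.3238

0.3238


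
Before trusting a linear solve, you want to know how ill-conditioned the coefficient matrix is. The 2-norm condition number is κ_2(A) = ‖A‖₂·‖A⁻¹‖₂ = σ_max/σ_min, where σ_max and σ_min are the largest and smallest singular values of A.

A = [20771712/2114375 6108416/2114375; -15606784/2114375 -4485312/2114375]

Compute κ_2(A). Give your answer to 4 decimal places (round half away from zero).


338.3000

AᵀA = [27001429049344/178823265625 7875342139392/178823265625; 7875342139392/178823265625 2297230790656/178823265625]; tr = 46877855744/286117225, det = 67108864/286117225
char-poly roots: 4096/25 and 16384/11444689
so κ_2 = √((4096/25) / (16384/11444689)) = 338.3000


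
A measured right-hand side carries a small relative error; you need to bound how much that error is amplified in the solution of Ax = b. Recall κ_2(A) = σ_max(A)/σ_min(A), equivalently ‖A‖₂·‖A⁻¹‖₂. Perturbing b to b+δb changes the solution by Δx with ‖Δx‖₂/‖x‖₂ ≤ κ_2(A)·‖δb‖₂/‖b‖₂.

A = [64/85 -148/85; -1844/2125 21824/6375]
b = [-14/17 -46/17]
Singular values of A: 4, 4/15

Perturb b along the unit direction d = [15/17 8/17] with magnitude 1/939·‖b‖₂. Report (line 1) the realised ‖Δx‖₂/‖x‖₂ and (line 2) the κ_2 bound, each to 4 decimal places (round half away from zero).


0.0015
0.0160

largest singular value 4, smallest 4/15
κ_2(A) = 4 / (4/15) = 15.0000
worst-case relative error ≤ 15.0000 × 1/939 = 0.0160
solve Ax = b  →  x = [-7.0600 -2.5800]
2-norm of b is 2.8284; of x, 7.5166
re-solving with b+δb shifts x by Δx of norm 0.0113
dividing the unrounded norms, ‖Δx‖/‖x‖ = 0.0015
realised/bound (from unrounded values) ≈ 0.0941


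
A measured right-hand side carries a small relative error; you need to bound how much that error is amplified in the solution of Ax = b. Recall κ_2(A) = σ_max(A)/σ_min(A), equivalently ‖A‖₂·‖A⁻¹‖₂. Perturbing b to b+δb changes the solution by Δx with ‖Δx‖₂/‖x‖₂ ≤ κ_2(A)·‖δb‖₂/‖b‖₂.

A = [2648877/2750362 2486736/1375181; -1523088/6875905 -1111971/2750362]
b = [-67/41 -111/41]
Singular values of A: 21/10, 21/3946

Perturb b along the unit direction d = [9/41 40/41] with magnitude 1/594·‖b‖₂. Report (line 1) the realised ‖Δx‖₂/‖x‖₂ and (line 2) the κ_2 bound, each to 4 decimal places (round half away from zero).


from the listed singular values, σ₁ = 21/10, σ_n = 21/3946
κ = σ_max/σ_min = (21/10)/(21/3946) = 394.6000
bound on ‖Δx‖/‖x‖: κ·ε = 394.6000·1/594 = 0.6643
solve Ax = b  →  x = [497.1709 -265.6975]
2-norm of b is 3.1623; of x, 563.7145
δb = ε·‖b‖·d = [0.0012 0.0052]; solving A·Δx = δb gives ‖Δx‖ = 1.0003
realised ‖Δx‖/‖x‖ = 0.0018
tightness: 0.0018 against a bound of 0.6643 (unrounded ratio ≈ 0.0027)

0.0018
0.6643


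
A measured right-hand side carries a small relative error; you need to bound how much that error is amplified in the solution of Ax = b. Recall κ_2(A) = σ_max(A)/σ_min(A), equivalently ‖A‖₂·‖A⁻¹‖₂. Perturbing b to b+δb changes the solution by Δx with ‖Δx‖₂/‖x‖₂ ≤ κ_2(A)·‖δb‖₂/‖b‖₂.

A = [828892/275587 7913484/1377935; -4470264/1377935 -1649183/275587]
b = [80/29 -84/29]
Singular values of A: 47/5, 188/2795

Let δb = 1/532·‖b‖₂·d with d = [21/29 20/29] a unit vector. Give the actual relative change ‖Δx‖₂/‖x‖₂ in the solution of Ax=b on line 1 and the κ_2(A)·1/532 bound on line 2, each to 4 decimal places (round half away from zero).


0.2627
0.2627

largest singular value 47/5, smallest 188/2795
condition number: (47/5) ÷ (188/2795) = 139.7500
bound on ‖Δx‖/‖x‖: κ·ε = 139.7500·1/532 = 0.2627
solve Ax = b  →  x = [0.2003 0.3755]
2-norm of b is 4.0000; of x, 0.4255
re-solving with b+δb shifts x by Δx of norm 0.1118
dividing the unrounded norms, ‖Δx‖/‖x‖ = 0.2627
realised/bound = 1 exactly: the bound is attained for this b and d


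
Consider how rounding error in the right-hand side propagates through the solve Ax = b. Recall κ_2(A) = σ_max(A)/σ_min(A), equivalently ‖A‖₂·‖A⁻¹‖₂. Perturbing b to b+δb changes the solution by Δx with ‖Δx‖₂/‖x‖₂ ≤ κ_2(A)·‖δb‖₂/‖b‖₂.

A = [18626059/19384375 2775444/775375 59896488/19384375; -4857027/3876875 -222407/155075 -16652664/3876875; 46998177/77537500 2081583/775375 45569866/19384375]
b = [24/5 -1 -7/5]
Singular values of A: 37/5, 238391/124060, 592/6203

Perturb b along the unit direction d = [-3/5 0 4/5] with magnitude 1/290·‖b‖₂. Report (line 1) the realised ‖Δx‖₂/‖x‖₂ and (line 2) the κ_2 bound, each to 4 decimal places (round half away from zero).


σ_max = 37/5, σ_min = 592/6203
κ = σ_max/σ_min = (37/5)/(592/6203) = 77.5375
κ_2(A)·‖δb‖/‖b‖ = 0.2674
solve Ax = b  →  x = [40.2391 0.6596 -11.7238]
‖b‖₂ = 5.0990 and ‖x‖₂ = 41.9174
re-solving with b+δb shifts x by Δx of norm 0.1842
relative error = 0.0044
so the bound overstates the realised error by a factor of ≈ 60.8330 (computed from the unrounded values)

0.0044
0.2674


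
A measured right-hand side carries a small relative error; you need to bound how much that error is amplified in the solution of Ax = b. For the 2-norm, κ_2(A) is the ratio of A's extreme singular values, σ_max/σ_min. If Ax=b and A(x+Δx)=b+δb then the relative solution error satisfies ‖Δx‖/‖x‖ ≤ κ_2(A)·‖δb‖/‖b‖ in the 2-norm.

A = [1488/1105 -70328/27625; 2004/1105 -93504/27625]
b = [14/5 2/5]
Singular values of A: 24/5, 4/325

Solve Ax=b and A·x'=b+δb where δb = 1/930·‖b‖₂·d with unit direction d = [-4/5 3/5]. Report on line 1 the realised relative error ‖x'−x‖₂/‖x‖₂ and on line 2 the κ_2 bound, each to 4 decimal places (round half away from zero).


σ_max = 24/5, σ_min = 4/325
κ = σ_max/σ_min = (24/5)/(4/325) = 390.0000
perturbation bound = 390.0000·1/930 = 0.4194
solve Ax = b  →  x = [-143.1863 -76.8382]
‖b‖ = 2.8284, ‖x‖ = 162.5005
re-solving with b+δb shifts x by Δx of norm 0.2471
relative error = 0.0015
tightness: 0.0015 against a bound of 0.4194 (unrounded ratio ≈ 0.0036)

0.0015
0.4194


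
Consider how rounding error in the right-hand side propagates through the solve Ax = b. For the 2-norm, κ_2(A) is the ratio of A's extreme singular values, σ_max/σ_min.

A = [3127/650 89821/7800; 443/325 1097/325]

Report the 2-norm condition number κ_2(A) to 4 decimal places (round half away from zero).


312.0000

AᵀA = [16901/676 486715/8112; 486715/8112 14017561/97344]; tr = 97345/576, det = 169/576
λ_max, λ_min = (97345/576 ± √9475659649/331776)/2 = 169, 1/576
κ_2(A) = √(λ_max/λ_min) = √(169 / (1/576)) = 312.0000


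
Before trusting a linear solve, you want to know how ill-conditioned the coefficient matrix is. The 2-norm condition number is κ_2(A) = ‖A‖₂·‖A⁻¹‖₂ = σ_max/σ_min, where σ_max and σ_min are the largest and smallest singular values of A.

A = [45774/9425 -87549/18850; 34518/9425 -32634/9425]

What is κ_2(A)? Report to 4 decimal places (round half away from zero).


364.0000

M = AᵀA = [131470056/3553225 -5008311/142129; -5008311/142129 476989569/14212900]. tr(M)=1192473/16900, det(M)=3969/105625
λ_max, λ_min = (1192473/16900 ± √56877957081/11424400)/2 = 1764/25, 9/16900
κ_2(A) = √(λ_max/λ_min) = √((1764/25) / (9/16900)) = 364.0000


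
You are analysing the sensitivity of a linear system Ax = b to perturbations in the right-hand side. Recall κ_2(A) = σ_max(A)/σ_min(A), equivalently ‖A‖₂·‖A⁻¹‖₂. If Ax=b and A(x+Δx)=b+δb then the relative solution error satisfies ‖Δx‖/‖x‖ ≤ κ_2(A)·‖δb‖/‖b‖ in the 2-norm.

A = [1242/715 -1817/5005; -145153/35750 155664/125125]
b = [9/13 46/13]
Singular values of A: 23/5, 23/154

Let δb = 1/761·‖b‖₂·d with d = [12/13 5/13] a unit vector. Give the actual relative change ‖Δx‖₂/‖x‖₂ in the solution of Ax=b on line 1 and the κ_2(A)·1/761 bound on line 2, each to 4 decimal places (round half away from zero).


from the listed singular values, σ₁ = 23/5, σ_n = 23/154
κ = σ_max/σ_min = (23/5)/(23/154) = 30.8000
worst-case relative error ≤ 30.8000 × 1/761 = 0.0405
solve Ax = b  →  x = [3.1235 13.0383]
‖b‖ = 3.6056, ‖x‖ = 13.4072
re-solving with b+δb shifts x by Δx of norm 0.0317
dividing the unrounded norms, ‖Δx‖/‖x‖ = 0.0024
so the bound overstates the realised error by a factor of ≈ 17.1050 (computed from the unrounded values)

0.0024
0.0405


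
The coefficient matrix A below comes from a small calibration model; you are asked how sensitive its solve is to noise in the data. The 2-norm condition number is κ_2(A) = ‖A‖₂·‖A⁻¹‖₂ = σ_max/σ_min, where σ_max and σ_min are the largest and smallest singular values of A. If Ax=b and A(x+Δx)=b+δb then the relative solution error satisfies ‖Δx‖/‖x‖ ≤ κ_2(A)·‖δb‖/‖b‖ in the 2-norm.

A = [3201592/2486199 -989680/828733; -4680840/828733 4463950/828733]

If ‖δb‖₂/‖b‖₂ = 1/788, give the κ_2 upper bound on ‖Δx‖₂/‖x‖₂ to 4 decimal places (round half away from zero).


M = AᵀA = [123404258944/3677088321 -39175287760/1225696107; -39175287760/1225696107 12436832900/408565369]. tr(M)=279828484/4372281, det(M)=160000/4372281
λ_max, λ_min = (279828484/4372281 ± √78301182197898256/19116841142961)/2 = 64, 2500/4372281
κ = σ_max/σ_min = 8/(50/2091) = 334.5600
worst-case relative error ≤ 334.5600 × 1/788 = 0.4246

0.4246


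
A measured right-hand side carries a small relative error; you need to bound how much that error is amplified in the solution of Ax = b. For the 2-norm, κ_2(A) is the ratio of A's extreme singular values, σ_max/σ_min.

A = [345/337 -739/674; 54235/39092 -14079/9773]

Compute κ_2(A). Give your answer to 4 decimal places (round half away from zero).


AᵀA = [4543035625/1528184464 -1192408875/382046116; -1192408875/382046116 1252160725/382046116]; tr = 11357525/1817104, det = 15625/7268416
λ_max, λ_min = (11357525/1817104 ± √128964981875625/3301866946816)/2 = 25/4, 625/1817104
κ = σ_max/σ_min = (5/2)/(25/1348) = 134.8000

134.8000


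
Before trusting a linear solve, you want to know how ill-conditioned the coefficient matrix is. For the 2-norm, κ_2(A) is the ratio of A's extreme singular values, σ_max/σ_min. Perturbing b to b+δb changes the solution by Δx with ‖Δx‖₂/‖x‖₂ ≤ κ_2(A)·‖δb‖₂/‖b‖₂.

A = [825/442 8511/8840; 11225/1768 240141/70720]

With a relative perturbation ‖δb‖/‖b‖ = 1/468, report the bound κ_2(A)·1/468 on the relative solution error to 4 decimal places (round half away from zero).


0.5333

AᵀA = [136890625/3125824 584054625/25006592; 584054625/25006592 2492147025/200052736]; tr = 38938225/692224, det = 140625/2768896
char-poly roots: 225/4 and 625/692224
so κ_2 = √((225/4) / (625/692224)) = 249.6000
worst-case relative error ≤ 249.6000 × 1/468 = 0.5333


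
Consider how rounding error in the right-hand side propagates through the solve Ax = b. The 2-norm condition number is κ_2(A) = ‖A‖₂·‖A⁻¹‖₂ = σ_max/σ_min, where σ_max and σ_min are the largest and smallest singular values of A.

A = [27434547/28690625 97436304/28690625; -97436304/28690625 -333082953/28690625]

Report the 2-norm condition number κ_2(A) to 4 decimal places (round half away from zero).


form AᵀA = [16394380330041/1317043140625 56203988363712/1317043140625; 56203988363712/1317043140625 192700939066209/1317043140625] with trace 334552511034/2107269025 and determinant 15752961/84290761
λ_max, λ_min = (334552511034/2107269025 ± √111922063066477958446656/4440582743724450625)/2 = 3969/25, 99225/84290761
so κ_2 = √((3969/25) / (99225/84290761)) = 367.2400

367.2400


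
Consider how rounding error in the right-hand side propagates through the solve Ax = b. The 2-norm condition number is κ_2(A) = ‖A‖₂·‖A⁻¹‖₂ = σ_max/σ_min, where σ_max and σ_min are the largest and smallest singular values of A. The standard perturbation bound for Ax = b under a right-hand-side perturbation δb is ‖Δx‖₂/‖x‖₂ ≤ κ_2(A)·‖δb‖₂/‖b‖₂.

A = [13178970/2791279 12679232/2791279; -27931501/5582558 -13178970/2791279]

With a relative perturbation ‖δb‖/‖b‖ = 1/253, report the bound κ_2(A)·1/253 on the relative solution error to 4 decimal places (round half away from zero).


M = AᵀA = [60474383909/1277828276 14398024725/319457069; 14398024725/319457069 13713074516/319457069]. tr(M)=3976782137/44063044, det(M)=2085136/11015761
solving λ² − 3976782137/44063044·λ + 2085136/11015761 = 0 gives λ = 361/4, 23104/11015761
so κ_2 = √((361/4) / (23104/11015761)) = 207.4375
worst-case relative error ≤ 207.4375 × 1/253 = 0.8199

0.8199


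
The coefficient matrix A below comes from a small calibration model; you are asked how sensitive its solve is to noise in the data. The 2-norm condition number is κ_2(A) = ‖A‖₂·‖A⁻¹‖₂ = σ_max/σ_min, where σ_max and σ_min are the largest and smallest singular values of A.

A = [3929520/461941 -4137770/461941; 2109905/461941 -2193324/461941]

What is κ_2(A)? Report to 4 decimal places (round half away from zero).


374.8000

AᵀA = [68833309825/738371929 -72273893580/738371929; -72273893580/738371929 75888618484/738371929]; tr = 172083149/877969, det = 240100/877969
λ_max, λ_min = (172083149/877969 ± √29611766968328601/770829564961)/2 = 196, 1225/877969
σ_max=√196=14, σ_min=√(1225/877969)=(35/937) → κ = 374.8000


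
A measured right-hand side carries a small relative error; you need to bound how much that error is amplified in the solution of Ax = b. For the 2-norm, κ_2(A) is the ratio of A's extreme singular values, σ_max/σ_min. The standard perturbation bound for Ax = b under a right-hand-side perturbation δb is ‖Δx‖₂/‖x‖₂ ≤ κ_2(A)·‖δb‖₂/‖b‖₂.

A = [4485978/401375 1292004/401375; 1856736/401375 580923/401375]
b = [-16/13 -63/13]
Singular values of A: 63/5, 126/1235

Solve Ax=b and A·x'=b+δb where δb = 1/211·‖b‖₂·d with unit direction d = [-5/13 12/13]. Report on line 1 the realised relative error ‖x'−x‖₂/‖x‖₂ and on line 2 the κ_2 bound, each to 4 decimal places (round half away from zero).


0.0059
0.5853

from the listed singular values, σ₁ = 63/5, σ_n = 126/1235
condition number: (63/5) ÷ (126/1235) = 123.5000
perturbation bound = 123.5000·1/211 = 0.5853
solve Ax = b  →  x = [10.7492 -37.7048]
2-norm of b is 5.0000; of x, 39.2071
δb = ε·‖b‖·d = [-0.0091 0.0219]; solving A·Δx = δb gives ‖Δx‖ = 0.2323
relative error = 0.0059
so the bound overstates the realised error by a factor of ≈ 98.8018 (computed from the unrounded values)


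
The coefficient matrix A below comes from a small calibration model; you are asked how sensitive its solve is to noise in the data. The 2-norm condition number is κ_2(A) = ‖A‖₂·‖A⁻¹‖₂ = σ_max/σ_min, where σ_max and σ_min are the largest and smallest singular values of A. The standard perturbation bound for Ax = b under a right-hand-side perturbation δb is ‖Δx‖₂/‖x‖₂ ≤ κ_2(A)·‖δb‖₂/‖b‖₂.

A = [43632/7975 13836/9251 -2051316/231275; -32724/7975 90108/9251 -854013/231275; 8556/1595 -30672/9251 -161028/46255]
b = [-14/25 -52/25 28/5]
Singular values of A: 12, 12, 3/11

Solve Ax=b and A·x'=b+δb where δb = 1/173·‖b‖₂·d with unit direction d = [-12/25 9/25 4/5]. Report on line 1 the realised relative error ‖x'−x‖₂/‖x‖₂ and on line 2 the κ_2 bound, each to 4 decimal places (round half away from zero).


0.0087
0.2543

largest singular value 12, smallest 3/11
κ_2(A) = 12 / (3/11) = 44.0000
κ_2(A)·‖δb‖/‖b‖ = 0.2543
solve Ax = b  →  x = [10.3563 7.0454 7.6393]
‖b‖₂ = 6.0000 and ‖x‖₂ = 14.6714
re-solving with b+δb shifts x by Δx of norm 0.1272
dividing the unrounded norms, ‖Δx‖/‖x‖ = 0.0087
realised/bound (from unrounded values) ≈ 0.0341


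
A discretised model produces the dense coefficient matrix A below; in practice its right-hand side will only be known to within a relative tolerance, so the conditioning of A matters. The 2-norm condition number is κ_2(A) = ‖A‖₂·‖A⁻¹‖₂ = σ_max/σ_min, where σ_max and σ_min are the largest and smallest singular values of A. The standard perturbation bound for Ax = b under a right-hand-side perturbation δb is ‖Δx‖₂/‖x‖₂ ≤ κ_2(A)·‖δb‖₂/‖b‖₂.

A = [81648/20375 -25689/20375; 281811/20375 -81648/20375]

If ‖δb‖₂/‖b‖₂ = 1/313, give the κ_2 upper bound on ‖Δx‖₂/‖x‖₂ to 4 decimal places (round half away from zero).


AᵀA = [137734137/664225 -40170816/664225; -40170816/664225 11722113/664225]; tr = 5978250/26569, det = 50625/26569
solving λ² − 5978250/26569·λ + 50625/26569 = 0 gives λ = 225, 225/26569
σ_max=√225=15, σ_min=√(225/26569)=(15/163) → κ = 163.0000
κ_2(A)·‖δb‖/‖b‖ = 0.5208

0.5208


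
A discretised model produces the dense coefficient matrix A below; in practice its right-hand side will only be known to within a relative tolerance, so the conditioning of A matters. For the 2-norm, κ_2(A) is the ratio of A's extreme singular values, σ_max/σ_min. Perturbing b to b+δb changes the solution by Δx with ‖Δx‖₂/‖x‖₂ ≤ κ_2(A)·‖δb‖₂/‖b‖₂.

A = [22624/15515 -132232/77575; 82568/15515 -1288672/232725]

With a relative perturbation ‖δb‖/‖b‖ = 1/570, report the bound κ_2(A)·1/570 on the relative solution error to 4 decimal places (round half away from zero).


form AᵀA = [293172800/9628609 -923023360/28885827; -923023360/28885827 2908869184/86657481] with trace 6596224/103041 and determinant 102400/103041
λ_max, λ_min = (6596224/103041 ± √43467965464576/10617447681)/2 = 64, 1600/103041
σ_max=√64=8, σ_min=√(1600/103041)=(40/321) → κ = 64.2000
bound on ‖Δx‖/‖x‖: κ·ε = 64.2000·1/570 = 0.1126

0.1126


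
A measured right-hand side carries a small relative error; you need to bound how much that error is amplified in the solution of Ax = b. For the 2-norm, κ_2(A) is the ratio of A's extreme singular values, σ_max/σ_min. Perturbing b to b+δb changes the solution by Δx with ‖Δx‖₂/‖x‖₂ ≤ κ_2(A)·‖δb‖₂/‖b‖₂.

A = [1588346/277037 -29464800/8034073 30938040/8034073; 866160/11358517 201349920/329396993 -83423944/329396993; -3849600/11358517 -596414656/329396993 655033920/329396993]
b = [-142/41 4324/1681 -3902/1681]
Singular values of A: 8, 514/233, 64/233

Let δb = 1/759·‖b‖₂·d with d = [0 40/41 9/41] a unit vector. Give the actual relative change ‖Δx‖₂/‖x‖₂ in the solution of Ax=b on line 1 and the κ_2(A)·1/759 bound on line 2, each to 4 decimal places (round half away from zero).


largest singular value 8, smallest 64/233
κ_2(A) = 8 / (64/233) = 29.1250
bound on ‖Δx‖/‖x‖: κ·ε = 29.1250·1/759 = 0.0384
solve Ax = b  →  x = [0.3117 5.9535 4.3066]
2-norm of b is 4.8990; of x, 7.3545
δb = ε·‖b‖·d = [0.0000 0.0063 0.0014]; solving A·Δx = δb gives ‖Δx‖ = 0.0235
dividing the unrounded norms, ‖Δx‖/‖x‖ = 0.0032
so the bound overstates the realised error by a factor of ≈ 12.0098 (computed from the unrounded values)

0.0032
0.0384
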